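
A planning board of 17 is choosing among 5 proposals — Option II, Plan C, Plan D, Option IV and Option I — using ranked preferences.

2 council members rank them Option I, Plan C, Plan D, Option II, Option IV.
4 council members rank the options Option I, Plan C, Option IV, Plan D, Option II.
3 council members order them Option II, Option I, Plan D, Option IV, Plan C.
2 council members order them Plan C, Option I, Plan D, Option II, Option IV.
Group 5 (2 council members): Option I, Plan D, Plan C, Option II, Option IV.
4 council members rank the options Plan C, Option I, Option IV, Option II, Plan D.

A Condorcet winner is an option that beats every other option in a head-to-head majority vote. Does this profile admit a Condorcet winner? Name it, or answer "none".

Check each pair by majority over 17 ballots:
Option II–Plan C: Plan C 14–3.
Option II vs Plan D: Plan D wins 10–7.
Option II–Option IV: Option II 9–8.
Option II vs Option I: Option I wins 14–3.
Plan C vs Plan D: Plan C wins 12–5.
Plan C vs Option IV: Plan C wins 14–3.
Plan C–Option I: Option I 11–6.
Plan D–Option IV: Plan D 9–8.
Plan D vs Option I: Option I wins 17–0.
Option IV vs Option I: Option I wins 17–0.
Option I wins every pairwise contest, so Option I is the Condorcet winner.

Option I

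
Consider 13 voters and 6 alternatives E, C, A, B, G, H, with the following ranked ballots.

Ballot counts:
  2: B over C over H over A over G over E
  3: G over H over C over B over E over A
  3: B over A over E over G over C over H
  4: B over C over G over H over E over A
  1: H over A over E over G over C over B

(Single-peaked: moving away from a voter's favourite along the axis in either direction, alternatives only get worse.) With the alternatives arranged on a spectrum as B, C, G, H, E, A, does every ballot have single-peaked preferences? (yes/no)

Axis positions: B=1, C=2, G=3, H=4, E=5, A=6.
Faction 1: ranking walks positions 1-2-4-6-3-5; H is ranked above G even though G lies between H and the peak B on the axis — preferences dip and rise again. Not single-peaked.
Faction 2 (peak G at position 3): ranking walks positions 3-4-2-1-5-6, expanding outward from the peak — single-peaked.
Faction 3: ranking walks positions 1-6-5-3-2-4; A is ranked above C even though C lies between A and the peak B on the axis — preferences dip and rise again. Not single-peaked.
Faction 4 (peak B at position 1): ranking walks positions 1-2-3-4-5-6, expanding outward from the peak — single-peaked.
Faction 5: ranking walks positions 4-6-5-3-2-1; A is ranked above E even though E lies between A and the peak H on the axis — preferences dip and rise again. Not single-peaked.
Faction 1 violates single-peakedness, so the profile is not single-peaked on this axis.

no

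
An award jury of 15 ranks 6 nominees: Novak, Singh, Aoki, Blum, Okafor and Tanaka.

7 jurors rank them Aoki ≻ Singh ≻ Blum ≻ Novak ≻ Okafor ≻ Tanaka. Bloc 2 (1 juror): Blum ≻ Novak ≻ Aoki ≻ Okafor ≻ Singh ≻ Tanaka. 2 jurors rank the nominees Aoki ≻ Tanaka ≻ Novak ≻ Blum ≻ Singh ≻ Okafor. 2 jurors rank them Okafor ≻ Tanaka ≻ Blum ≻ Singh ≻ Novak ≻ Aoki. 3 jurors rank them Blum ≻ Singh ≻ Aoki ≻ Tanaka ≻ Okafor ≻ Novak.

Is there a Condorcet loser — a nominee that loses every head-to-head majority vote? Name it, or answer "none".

Head-to-head results (15 jurors):
Novak vs Singh: Novak preferred on 1+2 = 3 ballots; Singh wins 12–3.
Novak vs Aoki: Novak preferred on 1+2 = 3 ballots; Aoki wins 12–3.
Novak vs Blum: Novak preferred on 2 ballots; Blum wins 13–2.
Novak vs Okafor: Novak preferred on 7+1+2 = 10 ballots; Novak wins 10–5.
Novak vs Tanaka: Novak, 8–7.
Singh–Aoki: Aoki 10–5.
Singh–Blum: Blum 8–7.
Singh vs Okafor: Singh preferred on 7+2+3 = 12 ballots; Singh wins 12–3.
Singh vs Tanaka: Singh wins 11–4.
Aoki vs Blum: Aoki preferred on 7+2 = 9 ballots; Aoki wins 9–6.
Aoki vs Okafor: 13 to 2, Aoki.
Aoki vs Tanaka: Aoki, 13–2.
Blum vs Okafor: Blum, 13–2.
Blum–Tanaka: Blum 11–4.
Okafor vs Tanaka: 10 to 5, Okafor.
Tanaka is beaten in every head-to-head and is the Condorcet loser.

Tanaka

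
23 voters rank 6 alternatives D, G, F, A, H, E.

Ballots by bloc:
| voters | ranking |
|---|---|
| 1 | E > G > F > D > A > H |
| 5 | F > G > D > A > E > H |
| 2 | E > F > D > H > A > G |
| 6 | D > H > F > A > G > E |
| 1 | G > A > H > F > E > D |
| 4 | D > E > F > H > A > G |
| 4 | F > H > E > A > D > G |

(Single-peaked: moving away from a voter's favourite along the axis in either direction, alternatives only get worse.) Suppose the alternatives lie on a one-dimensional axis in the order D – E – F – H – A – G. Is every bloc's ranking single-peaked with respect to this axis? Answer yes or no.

Axis positions: D=1, E=2, F=3, H=4, A=5, G=6.
Bloc 1: ranking walks positions 2-6-3-1-5-4; G is ranked above F even though F lies between G and the peak E on the axis — preferences dip and rise again. Not single-peaked.
Bloc 2: ranking walks positions 3-6-1-5-2-4; G is ranked above H even though H lies between G and the peak F on the axis — preferences dip and rise again. Not single-peaked.
Bloc 3 (peak E at position 2): ranking walks positions 2-3-1-4-5-6, expanding outward from the peak — single-peaked.
Bloc 4: ranking walks positions 1-4-3-5-6-2; H is ranked above E even though E lies between H and the peak D on the axis — preferences dip and rise again. Not single-peaked.
Bloc 5 (peak G at position 6): ranking walks positions 6-5-4-3-2-1, expanding outward from the peak — single-peaked.
Bloc 6 (peak D at position 1): ranking walks positions 1-2-3-4-5-6, expanding outward from the peak — single-peaked.
Bloc 7 (peak F at position 3): ranking walks positions 3-4-2-5-1-6, expanding outward from the peak — single-peaked.
Bloc 1 violates single-peakedness, so the profile is not single-peaked on this axis.

no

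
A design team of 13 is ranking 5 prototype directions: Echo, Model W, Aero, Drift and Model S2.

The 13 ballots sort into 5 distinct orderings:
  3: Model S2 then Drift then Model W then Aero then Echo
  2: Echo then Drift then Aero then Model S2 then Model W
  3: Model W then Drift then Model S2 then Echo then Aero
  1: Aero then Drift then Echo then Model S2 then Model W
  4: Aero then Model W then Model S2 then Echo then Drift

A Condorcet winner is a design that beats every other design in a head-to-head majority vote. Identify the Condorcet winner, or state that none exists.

Head-to-head results (13 engineers):
Echo vs Model W: Model W wins 10–3.
Echo vs Aero: Echo is ranked higher on 2+3 = 5 ballots, Aero on 8. Aero wins 8–5.
Echo vs Drift: Drift wins 7–6.
Echo vs Model S2: 3 to 10, Model S2.
Model W vs Aero: Aero wins 7–6.
Model W vs Drift: 3+4 = 7 for Model W, 6 for Drift — Model W by 7–6.
Model W vs Model S2: 7 to 6, Model W.
Aero vs Drift: Aero is ranked higher on 1+4 = 5 ballots, Drift on 8. Drift wins 8–5.
Aero vs Model S2: Aero wins 7–6.
Drift–Model S2: Model S2 7–6.
Every design loses at least once (Echo loses to Model W; Model W loses to Aero; Aero loses to Drift; Drift loses to Model W; Model S2 loses to Model W). The majority relation contains the cycle Model W > Drift > Aero > Model W, so there is no Condorcet winner.

none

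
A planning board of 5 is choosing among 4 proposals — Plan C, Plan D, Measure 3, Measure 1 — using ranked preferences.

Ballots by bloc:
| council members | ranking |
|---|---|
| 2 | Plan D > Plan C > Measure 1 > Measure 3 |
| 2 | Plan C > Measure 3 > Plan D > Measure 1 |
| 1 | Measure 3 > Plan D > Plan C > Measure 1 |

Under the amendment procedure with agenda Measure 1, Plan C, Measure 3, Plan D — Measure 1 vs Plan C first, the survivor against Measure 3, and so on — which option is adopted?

Round 1: Measure 1 vs Plan C — 0–5, Plan C advances.
Round 2: Plan C vs Measure 3 — 4–1, Plan C advances.
Round 3: Plan C vs Plan D — 2–3, Plan D advances.
The agenda winner is Plan D.

Plan D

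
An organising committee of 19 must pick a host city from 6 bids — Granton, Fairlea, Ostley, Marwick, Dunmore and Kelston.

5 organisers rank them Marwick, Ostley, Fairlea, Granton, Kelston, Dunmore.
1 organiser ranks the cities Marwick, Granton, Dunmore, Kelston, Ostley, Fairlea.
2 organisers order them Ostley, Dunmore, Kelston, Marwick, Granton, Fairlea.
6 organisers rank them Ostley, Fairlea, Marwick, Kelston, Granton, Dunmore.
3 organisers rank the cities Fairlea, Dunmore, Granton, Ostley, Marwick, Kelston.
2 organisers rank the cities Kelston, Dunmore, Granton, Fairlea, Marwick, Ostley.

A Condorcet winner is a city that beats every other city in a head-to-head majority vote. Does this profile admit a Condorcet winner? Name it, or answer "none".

Check each pair by majority over 19 ballots:
Granton–Fairlea: Fairlea 14–5.
Granton vs Ostley: Ostley, 13–6.
Granton vs Marwick: Marwick, 14–5.
Granton–Dunmore: Granton 12–7.
Granton–Kelston: Kelston 10–9.
Fairlea–Ostley: Ostley 14–5.
Fairlea–Marwick: Fairlea 11–8.
Fairlea vs Dunmore: Fairlea, 14–5.
Fairlea vs Kelston: Fairlea wins 14–5.
Ostley vs Marwick: Ostley, 11–8.
Ostley vs Dunmore: Ostley wins 13–6.
Ostley vs Kelston: Ostley wins 16–3.
Marwick vs Dunmore: Marwick wins 12–7.
Marwick vs Kelston: Marwick, 15–4.
Dunmore vs Kelston: Kelston, 13–6.
Ostley beats each of Granton, Fairlea, Marwick, Dunmore, Kelston — Ostley is the Condorcet winner.

Ostley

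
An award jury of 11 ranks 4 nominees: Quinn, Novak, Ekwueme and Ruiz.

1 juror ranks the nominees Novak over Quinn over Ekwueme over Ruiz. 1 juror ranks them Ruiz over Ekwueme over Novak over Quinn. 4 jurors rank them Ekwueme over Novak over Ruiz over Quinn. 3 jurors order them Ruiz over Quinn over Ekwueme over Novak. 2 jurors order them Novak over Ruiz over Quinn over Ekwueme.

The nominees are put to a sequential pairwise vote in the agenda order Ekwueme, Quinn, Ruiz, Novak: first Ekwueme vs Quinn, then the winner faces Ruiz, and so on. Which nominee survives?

Round 1: Ekwueme vs Quinn — 5–6, Quinn advances.
Round 2: Quinn vs Ruiz — 1–10, Ruiz advances.
Round 3: Ruiz vs Novak — 4–7, Novak advances.
The agenda winner is Novak.

Novak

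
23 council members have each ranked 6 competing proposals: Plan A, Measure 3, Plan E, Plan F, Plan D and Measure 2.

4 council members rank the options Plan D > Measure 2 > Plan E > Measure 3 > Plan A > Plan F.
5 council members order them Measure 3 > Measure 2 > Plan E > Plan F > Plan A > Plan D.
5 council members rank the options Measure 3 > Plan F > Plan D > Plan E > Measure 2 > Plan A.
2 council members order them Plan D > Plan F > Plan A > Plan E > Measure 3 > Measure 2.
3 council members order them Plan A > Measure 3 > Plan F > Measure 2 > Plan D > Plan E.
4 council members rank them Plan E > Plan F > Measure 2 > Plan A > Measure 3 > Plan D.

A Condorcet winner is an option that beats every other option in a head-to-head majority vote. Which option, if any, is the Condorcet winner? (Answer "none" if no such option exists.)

Check each pair by majority over 23 ballots:
Plan A vs Measure 3: Plan A preferred on 2+3+4 = 9 ballots; Measure 3 wins 14–9.
Plan A vs Plan E: Plan A preferred on 2+3 = 5 ballots; Plan E wins 18–5.
Plan A–Plan F: Plan F 16–7.
Plan A vs Plan D: Plan A is ranked higher on 5+3+4 = 12 ballots, Plan D on 11. Plan A wins 12–11.
Plan A–Measure 2: Measure 2 18–5.
Measure 3 vs Plan E: Measure 3 is ranked higher on 5+5+3 = 13 ballots, Plan E on 10. Measure 3 wins 13–10.
Measure 3–Plan F: Measure 3 17–6.
Measure 3 vs Plan D: Measure 3 preferred on 5+5+3+4 = 17 ballots; Measure 3 wins 17–6.
Measure 3 vs Measure 2: 5+5+2+3 = 15 for Measure 3, 8 for Measure 2 — Measure 3 by 15–8.
Plan E–Plan F: Plan E 13–10.
Plan E vs Plan D: Plan E preferred on 5+4 = 9 ballots; Plan D wins 14–9.
Plan E vs Measure 2: 11 to 12, Measure 2.
Plan F vs Plan D: 17 to 6, Plan F.
Plan F vs Measure 2: 5+2+3+4 = 14 for Plan F, 9 for Measure 2 — Plan F by 14–9.
Plan D vs Measure 2: Plan D is ranked higher on 4+5+2 = 11 ballots, Measure 2 on 12. Measure 2 wins 12–11.
Measure 3 wins every pairwise contest, so Measure 3 is the Condorcet winner.

Measure 3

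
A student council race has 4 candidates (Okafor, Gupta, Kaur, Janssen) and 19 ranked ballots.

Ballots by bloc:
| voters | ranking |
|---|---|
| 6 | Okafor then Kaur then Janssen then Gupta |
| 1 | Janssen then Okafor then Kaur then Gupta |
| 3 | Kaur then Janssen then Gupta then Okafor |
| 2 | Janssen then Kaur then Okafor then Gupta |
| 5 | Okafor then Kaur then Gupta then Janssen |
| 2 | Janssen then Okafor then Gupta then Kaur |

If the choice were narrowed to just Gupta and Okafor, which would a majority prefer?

Okafor

Ballots ranking Gupta above Okafor: 3.
Ballots ranking Okafor above Gupta: 19 − 3 = 16.
Okafor wins the head-to-head 16–3.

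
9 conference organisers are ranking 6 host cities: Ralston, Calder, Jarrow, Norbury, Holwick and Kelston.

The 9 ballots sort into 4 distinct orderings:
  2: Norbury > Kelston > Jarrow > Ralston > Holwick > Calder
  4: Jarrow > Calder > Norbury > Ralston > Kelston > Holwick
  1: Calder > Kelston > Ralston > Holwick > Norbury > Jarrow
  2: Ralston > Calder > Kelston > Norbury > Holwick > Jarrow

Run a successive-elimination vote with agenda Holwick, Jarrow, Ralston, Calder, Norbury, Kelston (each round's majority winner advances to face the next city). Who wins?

Round 1: Holwick vs Jarrow — 3–6, Jarrow advances.
Round 2: Jarrow vs Ralston — 6–3, Jarrow advances.
Round 3: Jarrow vs Calder — 6–3, Jarrow advances.
Round 4: Jarrow vs Norbury — 4–5, Norbury advances.
Round 5: Norbury vs Kelston — 6–3, Norbury advances.
The agenda winner is Norbury.

Norbury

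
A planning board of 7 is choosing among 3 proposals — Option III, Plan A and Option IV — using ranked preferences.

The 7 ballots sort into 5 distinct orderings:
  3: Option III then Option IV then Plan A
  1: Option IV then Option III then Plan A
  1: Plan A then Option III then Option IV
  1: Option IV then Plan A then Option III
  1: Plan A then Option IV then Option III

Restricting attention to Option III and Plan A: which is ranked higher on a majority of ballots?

Option III

Ballots ranking Option III above Plan A: 3 + 1 = 4.
Ballots ranking Plan A above Option III: 7 − 4 = 3.
Option III wins the head-to-head 4–3.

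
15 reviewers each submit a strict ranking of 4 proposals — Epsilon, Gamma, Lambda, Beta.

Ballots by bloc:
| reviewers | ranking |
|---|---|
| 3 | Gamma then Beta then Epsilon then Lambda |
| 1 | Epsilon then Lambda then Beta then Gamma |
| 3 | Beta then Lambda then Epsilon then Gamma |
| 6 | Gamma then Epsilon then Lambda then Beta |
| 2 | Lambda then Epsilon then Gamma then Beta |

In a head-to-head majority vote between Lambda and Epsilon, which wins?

Ballots ranking Lambda above Epsilon: 3 + 2 = 5.
Ballots ranking Epsilon above Lambda: 15 − 5 = 10.
Epsilon wins the head-to-head 10–5.

Epsilon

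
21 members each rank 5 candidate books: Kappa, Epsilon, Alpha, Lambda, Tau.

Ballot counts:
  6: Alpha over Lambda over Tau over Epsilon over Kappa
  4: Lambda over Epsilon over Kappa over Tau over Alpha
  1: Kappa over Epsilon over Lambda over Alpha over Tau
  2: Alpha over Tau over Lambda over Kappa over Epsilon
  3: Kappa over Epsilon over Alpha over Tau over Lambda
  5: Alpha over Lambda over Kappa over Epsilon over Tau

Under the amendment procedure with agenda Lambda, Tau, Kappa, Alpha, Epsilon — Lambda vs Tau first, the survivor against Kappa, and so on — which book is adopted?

Round 1: Lambda vs Tau — 16–5, Lambda advances.
Round 2: Lambda vs Kappa — 17–4, Lambda advances.
Round 3: Lambda vs Alpha — 5–16, Alpha advances.
Round 4: Alpha vs Epsilon — 13–8, Alpha advances.
Alpha survives the agenda.

Alpha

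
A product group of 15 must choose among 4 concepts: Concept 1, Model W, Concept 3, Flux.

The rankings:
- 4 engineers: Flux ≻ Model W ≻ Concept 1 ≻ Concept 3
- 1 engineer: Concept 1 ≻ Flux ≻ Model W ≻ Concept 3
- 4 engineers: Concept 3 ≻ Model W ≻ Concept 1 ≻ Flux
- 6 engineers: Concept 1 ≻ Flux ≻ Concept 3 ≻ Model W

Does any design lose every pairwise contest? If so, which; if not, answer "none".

Pairwise majorities:
Concept 1 vs Model W: 1+6 = 7 for Concept 1, 8 for Model W — Model W by 8–7.
Concept 1–Concept 3: Concept 1 11–4.
Concept 1 vs Flux: 11 to 4, Concept 1.
Model W vs Concept 3: 4+1 = 5 for Model W, 10 for Concept 3 — Concept 3 by 10–5.
Model W–Flux: Flux 11–4.
Concept 3 vs Flux: Concept 3 is ranked higher on 4 ballots, Flux on 11. Flux wins 11–4.
Each design has at least one pairwise win (Concept 1 beats Concept 3; Model W beats Concept 1; Concept 3 beats Model W; Flux beats Model W) — no Condorcet loser.

none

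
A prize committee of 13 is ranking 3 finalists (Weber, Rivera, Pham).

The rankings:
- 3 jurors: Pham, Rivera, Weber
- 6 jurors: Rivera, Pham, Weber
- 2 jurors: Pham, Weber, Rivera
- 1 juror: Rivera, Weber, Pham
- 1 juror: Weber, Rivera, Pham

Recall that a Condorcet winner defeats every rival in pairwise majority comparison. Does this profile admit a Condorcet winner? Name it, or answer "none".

Rivera

Head-to-head results (13 jurors):
Weber vs Rivera: Rivera, 10–3.
Weber–Pham: Pham 11–2.
Rivera–Pham: Rivera 8–5.
Rivera defeats every rival head-to-head and is the Condorcet winner.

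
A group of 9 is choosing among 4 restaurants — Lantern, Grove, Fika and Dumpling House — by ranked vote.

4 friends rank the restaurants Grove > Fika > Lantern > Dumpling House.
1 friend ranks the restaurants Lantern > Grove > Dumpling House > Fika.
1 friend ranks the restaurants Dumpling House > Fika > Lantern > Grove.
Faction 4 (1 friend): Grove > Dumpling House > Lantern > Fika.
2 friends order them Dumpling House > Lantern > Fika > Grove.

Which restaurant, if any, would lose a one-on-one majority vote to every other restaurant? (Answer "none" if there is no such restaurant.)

none

Pairwise majorities:
Lantern vs Grove: Grove wins 5–4.
Lantern–Fika: Fika 5–4.
Lantern vs Dumpling House: Lantern preferred on 4+1 = 5 ballots; Lantern wins 5–4.
Grove vs Fika: Grove preferred on 4+1+1 = 6 ballots; Grove wins 6–3.
Grove vs Dumpling House: Grove is ranked higher on 4+1+1 = 6 ballots, Dumpling House on 3. Grove wins 6–3.
Fika vs Dumpling House: Dumpling House wins 5–4.
Every restaurant wins at least one matchup (Lantern beats Dumpling House; Grove beats Lantern; Fika beats Lantern; Dumpling House beats Fika), so there is no Condorcet loser.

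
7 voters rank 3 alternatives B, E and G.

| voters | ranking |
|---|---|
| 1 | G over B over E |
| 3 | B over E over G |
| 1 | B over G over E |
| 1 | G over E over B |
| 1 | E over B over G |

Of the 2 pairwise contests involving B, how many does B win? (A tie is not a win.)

2

B against each rival (7 voters):
B vs E: B preferred on 1+3+1 = 5 ballots; B wins 5–2.
B vs G: B preferred on 3+1+1 = 5 ballots; B wins 5–2.
B beats E, G — 2 pairwise wins.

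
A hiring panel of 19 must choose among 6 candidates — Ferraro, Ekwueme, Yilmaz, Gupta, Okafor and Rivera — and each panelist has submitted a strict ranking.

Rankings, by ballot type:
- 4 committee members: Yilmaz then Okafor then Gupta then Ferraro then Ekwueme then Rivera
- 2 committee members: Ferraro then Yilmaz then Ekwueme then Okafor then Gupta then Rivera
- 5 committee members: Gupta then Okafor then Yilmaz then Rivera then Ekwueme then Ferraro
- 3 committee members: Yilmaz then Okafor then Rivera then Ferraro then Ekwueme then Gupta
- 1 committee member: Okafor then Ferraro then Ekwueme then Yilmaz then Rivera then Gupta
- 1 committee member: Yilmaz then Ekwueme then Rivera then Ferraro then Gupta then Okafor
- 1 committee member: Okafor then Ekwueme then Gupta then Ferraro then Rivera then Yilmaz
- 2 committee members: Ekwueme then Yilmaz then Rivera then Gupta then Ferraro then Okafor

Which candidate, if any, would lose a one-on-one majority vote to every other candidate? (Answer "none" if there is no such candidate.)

Pairwise majorities:
Ferraro vs Ekwueme: Ferraro wins 10–9.
Ferraro vs Yilmaz: Ferraro is ranked higher on 2+1+1 = 4 ballots, Yilmaz on 15. Yilmaz wins 15–4.
Ferraro vs Gupta: Ferraro preferred on 2+3+1+1 = 7 ballots; Gupta wins 12–7.
Ferraro vs Okafor: Ferraro preferred on 2+1+2 = 5 ballots; Okafor wins 14–5.
Ferraro–Rivera: Rivera 11–8.
Ekwueme vs Yilmaz: Yilmaz wins 15–4.
Ekwueme vs Gupta: Ekwueme, 10–9.
Ekwueme vs Okafor: Okafor, 14–5.
Ekwueme vs Rivera: Ekwueme, 11–8.
Yilmaz vs Gupta: Yilmaz wins 13–6.
Yilmaz–Okafor: Yilmaz 12–7.
Yilmaz vs Rivera: Yilmaz preferred on 18 ballots; Yilmaz wins 18–1.
Gupta vs Okafor: Gupta is ranked higher on 5+1+2 = 8 ballots, Okafor on 11. Okafor wins 11–8.
Gupta–Rivera: Gupta 12–7.
Okafor vs Rivera: Okafor, 16–3.
Each candidate has at least one pairwise win (Ferraro beats Ekwueme; Ekwueme beats Gupta; Yilmaz beats Ferraro; Gupta beats Ferraro; Okafor beats Ferraro; Rivera beats Ferraro) — no Condorcet loser.

none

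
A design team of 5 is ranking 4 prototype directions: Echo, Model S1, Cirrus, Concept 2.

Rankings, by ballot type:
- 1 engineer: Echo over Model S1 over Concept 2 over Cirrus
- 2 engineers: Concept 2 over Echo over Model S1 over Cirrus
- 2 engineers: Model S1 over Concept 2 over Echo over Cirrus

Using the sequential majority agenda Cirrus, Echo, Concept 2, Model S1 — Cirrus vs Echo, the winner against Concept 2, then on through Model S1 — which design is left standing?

Round 1: Cirrus vs Echo — 0–5, Echo advances.
Round 2: Echo vs Concept 2 — 1–4, Concept 2 advances.
Round 3: Concept 2 vs Model S1 — 2–3, Model S1 advances.
The agenda winner is Model S1.

Model S1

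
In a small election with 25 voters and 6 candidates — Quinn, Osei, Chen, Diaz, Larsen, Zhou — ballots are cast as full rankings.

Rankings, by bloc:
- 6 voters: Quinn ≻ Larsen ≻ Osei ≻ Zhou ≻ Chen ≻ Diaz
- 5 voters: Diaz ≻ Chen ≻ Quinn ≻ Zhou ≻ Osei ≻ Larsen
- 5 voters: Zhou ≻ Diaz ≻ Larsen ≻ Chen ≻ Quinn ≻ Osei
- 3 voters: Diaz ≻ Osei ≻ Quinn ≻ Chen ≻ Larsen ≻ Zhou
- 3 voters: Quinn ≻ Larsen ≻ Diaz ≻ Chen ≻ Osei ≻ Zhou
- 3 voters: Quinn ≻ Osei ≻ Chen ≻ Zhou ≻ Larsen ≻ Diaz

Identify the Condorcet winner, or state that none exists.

Head-to-head results (25 voters):
Quinn vs Osei: Quinn wins 22–3.
Quinn vs Chen: Quinn, 15–10.
Quinn–Diaz: Diaz 13–12.
Quinn–Larsen: Quinn 20–5.
Quinn–Zhou: Quinn 20–5.
Osei–Chen: Chen 13–12.
Osei–Diaz: Diaz 16–9.
Osei vs Larsen: Larsen wins 14–11.
Osei vs Zhou: Osei wins 15–10.
Chen–Diaz: Diaz 16–9.
Chen vs Larsen: Larsen, 14–11.
Chen–Zhou: Chen 14–11.
Diaz vs Larsen: Diaz wins 13–12.
Diaz vs Zhou: Zhou wins 14–11.
Larsen vs Zhou: Zhou wins 13–12.
Every candidate loses at least once (Quinn loses to Diaz; Osei loses to Quinn; Chen loses to Quinn; Diaz loses to Zhou; Larsen loses to Quinn; Zhou loses to Quinn). The majority relation contains the cycle Quinn → Zhou → Diaz → Quinn, so there is no Condorcet winner.

none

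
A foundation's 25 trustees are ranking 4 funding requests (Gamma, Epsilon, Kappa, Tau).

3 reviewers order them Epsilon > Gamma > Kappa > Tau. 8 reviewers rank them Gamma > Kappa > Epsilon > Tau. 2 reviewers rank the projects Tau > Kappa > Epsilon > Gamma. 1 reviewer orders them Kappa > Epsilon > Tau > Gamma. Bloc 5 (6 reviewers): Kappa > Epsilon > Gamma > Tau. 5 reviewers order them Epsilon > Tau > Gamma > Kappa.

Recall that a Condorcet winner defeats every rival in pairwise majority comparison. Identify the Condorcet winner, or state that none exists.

Check each pair by majority over 25 ballots:
Gamma vs Epsilon: Gamma is ranked higher on 8 ballots, Epsilon on 17. Epsilon wins 17–8.
Gamma vs Kappa: 16 to 9, Gamma.
Gamma vs Tau: Gamma preferred on 3+8+6 = 17 ballots; Gamma wins 17–8.
Epsilon vs Kappa: Epsilon preferred on 3+5 = 8 ballots; Kappa wins 17–8.
Epsilon vs Tau: 23 to 2, Epsilon.
Kappa vs Tau: 3+8+1+6 = 18 for Kappa, 7 for Tau — Kappa by 18–7.
Each project drops at least one matchup (Gamma loses to Epsilon; Epsilon loses to Kappa; Kappa loses to Gamma; Tau loses to Gamma); the cycle Gamma → Kappa → Epsilon → Gamma rules out a Condorcet winner.

none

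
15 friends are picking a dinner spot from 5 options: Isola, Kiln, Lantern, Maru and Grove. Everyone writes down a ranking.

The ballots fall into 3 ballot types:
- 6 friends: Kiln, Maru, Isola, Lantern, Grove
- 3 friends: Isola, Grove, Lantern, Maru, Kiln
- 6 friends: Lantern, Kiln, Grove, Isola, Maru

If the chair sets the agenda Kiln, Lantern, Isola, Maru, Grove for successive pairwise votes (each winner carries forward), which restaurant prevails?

Round 1: Kiln vs Lantern — 6–9, Lantern advances.
Round 2: Lantern vs Isola — 6–9, Isola advances.
Round 3: Isola vs Maru — 9–6, Isola advances.
Round 4: Isola vs Grove — 9–6, Isola advances.
The agenda winner is Isola.

Isola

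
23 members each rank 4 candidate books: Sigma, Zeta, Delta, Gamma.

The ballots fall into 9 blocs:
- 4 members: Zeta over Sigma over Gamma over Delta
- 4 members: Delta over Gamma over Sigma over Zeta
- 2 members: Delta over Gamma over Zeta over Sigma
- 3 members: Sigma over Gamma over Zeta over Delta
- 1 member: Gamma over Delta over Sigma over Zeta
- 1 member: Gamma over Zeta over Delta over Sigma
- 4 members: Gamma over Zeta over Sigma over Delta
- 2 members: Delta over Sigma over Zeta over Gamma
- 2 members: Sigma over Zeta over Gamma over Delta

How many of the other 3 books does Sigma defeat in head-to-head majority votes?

2

Sigma against each rival (23 members):
Sigma vs Zeta: Sigma is ranked higher on 4+3+1+2+2 = 12 ballots, Zeta on 11. Sigma wins 12–11.
Sigma vs Delta: 13 to 10, Sigma.
Sigma vs Gamma: Gamma, 12–11.
Sigma beats Zeta, Delta; loses to Gamma — 2 pairwise wins.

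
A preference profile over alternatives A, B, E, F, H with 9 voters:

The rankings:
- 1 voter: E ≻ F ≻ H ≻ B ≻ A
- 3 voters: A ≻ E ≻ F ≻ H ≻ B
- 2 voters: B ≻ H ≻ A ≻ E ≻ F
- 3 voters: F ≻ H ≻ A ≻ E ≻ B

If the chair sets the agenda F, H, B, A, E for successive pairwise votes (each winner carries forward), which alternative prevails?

A

Round 1: F vs H — 7–2, F advances.
Round 2: F vs B — 7–2, F advances.
Round 3: F vs A — 4–5, A advances.
Round 4: A vs E — 8–1, A advances.
The agenda winner is A.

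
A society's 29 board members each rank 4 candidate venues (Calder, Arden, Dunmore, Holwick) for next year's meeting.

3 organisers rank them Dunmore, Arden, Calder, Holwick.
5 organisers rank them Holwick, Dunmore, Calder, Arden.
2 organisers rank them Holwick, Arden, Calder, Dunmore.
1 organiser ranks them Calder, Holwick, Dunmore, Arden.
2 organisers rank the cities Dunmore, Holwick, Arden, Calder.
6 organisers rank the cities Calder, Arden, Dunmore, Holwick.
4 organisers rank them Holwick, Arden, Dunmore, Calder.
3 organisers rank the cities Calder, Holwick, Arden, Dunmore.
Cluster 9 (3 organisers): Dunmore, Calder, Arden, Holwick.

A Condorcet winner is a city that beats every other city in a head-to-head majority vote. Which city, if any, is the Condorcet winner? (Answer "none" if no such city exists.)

Pairwise majorities:
Calder vs Arden: 5+1+6+3+3 = 18 for Calder, 11 for Arden — Calder by 18–11.
Calder vs Dunmore: 12 to 17, Dunmore.
Calder vs Holwick: Calder is ranked higher on 3+1+6+3+3 = 16 ballots, Holwick on 13. Calder wins 16–13.
Arden vs Dunmore: 15 to 14, Arden.
Arden vs Holwick: 3+6+3 = 12 for Arden, 17 for Holwick — Holwick by 17–12.
Dunmore vs Holwick: 3+2+6+3 = 14 for Dunmore, 15 for Holwick — Holwick by 15–14.
No city is unbeaten: Calder loses to Dunmore; Arden loses to Calder; Dunmore loses to Arden; Holwick loses to Calder. In particular Calder > Arden > Dunmore > Calder is a majority cycle — no Condorcet winner exists.

none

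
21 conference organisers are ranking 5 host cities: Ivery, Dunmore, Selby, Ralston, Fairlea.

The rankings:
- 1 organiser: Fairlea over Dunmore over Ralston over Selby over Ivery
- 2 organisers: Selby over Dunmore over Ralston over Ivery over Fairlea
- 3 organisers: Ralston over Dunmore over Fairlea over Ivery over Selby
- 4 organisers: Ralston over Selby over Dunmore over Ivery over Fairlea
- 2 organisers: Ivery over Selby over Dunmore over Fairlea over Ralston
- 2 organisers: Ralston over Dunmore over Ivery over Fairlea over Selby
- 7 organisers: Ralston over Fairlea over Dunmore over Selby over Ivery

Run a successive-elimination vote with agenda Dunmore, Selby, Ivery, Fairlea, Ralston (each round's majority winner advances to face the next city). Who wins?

Round 1: Dunmore vs Selby — 13–8, Dunmore advances.
Round 2: Dunmore vs Ivery — 19–2, Dunmore advances.
Round 3: Dunmore vs Fairlea — 13–8, Dunmore advances.
Round 4: Dunmore vs Ralston — 5–16, Ralston advances.
Ralston survives the agenda.

Ralston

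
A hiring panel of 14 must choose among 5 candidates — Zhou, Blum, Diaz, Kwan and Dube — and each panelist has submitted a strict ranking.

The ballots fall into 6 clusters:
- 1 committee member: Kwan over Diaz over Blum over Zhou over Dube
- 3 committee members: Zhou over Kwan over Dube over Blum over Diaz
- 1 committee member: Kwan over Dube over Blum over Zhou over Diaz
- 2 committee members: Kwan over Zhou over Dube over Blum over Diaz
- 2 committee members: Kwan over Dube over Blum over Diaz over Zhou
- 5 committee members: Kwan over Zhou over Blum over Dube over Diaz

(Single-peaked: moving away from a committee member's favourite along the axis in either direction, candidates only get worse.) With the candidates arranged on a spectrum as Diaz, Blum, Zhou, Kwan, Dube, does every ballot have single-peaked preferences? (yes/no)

Axis positions: Diaz=1, Blum=2, Zhou=3, Kwan=4, Dube=5.
Cluster 1: ranking walks positions 4-1-2-3-5; Diaz is ranked above Zhou even though Zhou lies between Diaz and the peak Kwan on the axis — preferences dip and rise again. Not single-peaked.
Cluster 2 (peak Zhou at position 3): ranking walks positions 3-4-5-2-1, expanding outward from the peak — single-peaked.
Cluster 3: ranking walks positions 4-5-2-3-1; Blum is ranked above Zhou even though Zhou lies between Blum and the peak Kwan on the axis — preferences dip and rise again. Not single-peaked.
Cluster 4 (peak Kwan at position 4): ranking walks positions 4-3-5-2-1, expanding outward from the peak — single-peaked.
Cluster 5: ranking walks positions 4-5-2-1-3; Blum is ranked above Zhou even though Zhou lies between Blum and the peak Kwan on the axis — preferences dip and rise again. Not single-peaked.
Cluster 6 (peak Kwan at position 4): ranking walks positions 4-3-2-5-1, expanding outward from the peak — single-peaked.
Cluster 1 violates single-peakedness, so the profile is not single-peaked on this axis.

no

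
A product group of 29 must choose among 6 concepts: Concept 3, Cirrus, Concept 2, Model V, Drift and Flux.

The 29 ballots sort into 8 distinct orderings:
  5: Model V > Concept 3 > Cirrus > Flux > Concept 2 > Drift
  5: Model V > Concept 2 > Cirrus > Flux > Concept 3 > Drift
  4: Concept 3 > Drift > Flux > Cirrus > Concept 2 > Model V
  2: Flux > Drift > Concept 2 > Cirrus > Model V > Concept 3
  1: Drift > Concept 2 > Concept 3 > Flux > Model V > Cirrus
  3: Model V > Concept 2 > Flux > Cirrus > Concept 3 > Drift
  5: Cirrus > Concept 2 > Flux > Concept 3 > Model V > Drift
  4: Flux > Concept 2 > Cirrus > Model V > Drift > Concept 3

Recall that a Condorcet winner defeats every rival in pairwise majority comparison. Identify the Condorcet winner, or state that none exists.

none

Head-to-head results (29 engineers):
Concept 3 vs Cirrus: Cirrus, 19–10.
Concept 3 vs Concept 2: Concept 3 is ranked higher on 5+4 = 9 ballots, Concept 2 on 20. Concept 2 wins 20–9.
Concept 3–Model V: Model V 19–10.
Concept 3 vs Drift: Concept 3 preferred on 5+5+4+3+5 = 22 ballots; Concept 3 wins 22–7.
Concept 3–Flux: Flux 19–10.
Cirrus vs Concept 2: Cirrus is ranked higher on 5+4+5 = 14 ballots, Concept 2 on 15. Concept 2 wins 15–14.
Cirrus vs Model V: 15 to 14, Cirrus.
Cirrus vs Drift: Cirrus wins 22–7.
Cirrus vs Flux: Cirrus preferred on 5+5+5 = 15 ballots; Cirrus wins 15–14.
Concept 2 vs Model V: Concept 2, 16–13.
Concept 2–Drift: Concept 2 22–7.
Concept 2 vs Flux: Flux wins 15–14.
Model V vs Drift: Model V is ranked higher on 5+5+3+5+4 = 22 ballots, Drift on 7. Model V wins 22–7.
Model V–Flux: Flux 16–13.
Drift vs Flux: Drift is ranked higher on 4+1 = 5 ballots, Flux on 24. Flux wins 24–5.
No design is unbeaten: Concept 3 loses to Cirrus; Cirrus loses to Concept 2; Concept 2 loses to Flux; Model V loses to Cirrus; Drift loses to Concept 3; Flux loses to Cirrus. In particular Cirrus beats Flux beats Concept 2 beats Cirrus is a majority cycle — no Condorcet winner exists.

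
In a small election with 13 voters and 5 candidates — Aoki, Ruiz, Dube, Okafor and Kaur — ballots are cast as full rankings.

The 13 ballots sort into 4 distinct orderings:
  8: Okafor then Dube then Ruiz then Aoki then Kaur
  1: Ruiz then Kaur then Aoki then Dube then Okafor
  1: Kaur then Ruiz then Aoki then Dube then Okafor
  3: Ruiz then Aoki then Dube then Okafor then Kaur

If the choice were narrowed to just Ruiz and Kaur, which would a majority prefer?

Ruiz

Ballots ranking Ruiz above Kaur: 8 + 1 + 3 = 12.
Ballots ranking Kaur above Ruiz: 13 − 12 = 1.
Ruiz wins the head-to-head 12–1.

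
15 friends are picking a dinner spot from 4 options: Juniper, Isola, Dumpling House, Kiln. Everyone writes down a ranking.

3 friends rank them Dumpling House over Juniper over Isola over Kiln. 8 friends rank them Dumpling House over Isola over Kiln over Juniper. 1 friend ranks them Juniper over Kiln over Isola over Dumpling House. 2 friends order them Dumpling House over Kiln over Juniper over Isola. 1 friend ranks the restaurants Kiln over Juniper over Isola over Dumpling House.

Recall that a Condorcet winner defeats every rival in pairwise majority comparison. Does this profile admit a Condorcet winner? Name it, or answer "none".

Dumpling House

Pairwise majorities:
Juniper–Isola: Isola 8–7.
Juniper vs Dumpling House: Dumpling House, 13–2.
Juniper–Kiln: Kiln 11–4.
Isola–Dumpling House: Dumpling House 13–2.
Isola vs Kiln: Isola wins 11–4.
Dumpling House vs Kiln: Dumpling House, 13–2.
Dumpling House wins every pairwise contest, so Dumpling House is the Condorcet winner.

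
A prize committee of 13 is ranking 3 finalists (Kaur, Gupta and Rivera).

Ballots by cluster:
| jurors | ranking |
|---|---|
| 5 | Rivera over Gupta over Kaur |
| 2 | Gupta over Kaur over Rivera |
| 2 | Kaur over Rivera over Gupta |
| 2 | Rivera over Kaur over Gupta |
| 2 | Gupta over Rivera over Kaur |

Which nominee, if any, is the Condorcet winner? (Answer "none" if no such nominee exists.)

Head-to-head results (13 jurors):
Kaur vs Gupta: Gupta wins 9–4.
Kaur vs Rivera: Rivera, 9–4.
Gupta vs Rivera: Rivera wins 9–4.
Rivera beats each of Kaur, Gupta — Rivera is the Condorcet winner.

Rivera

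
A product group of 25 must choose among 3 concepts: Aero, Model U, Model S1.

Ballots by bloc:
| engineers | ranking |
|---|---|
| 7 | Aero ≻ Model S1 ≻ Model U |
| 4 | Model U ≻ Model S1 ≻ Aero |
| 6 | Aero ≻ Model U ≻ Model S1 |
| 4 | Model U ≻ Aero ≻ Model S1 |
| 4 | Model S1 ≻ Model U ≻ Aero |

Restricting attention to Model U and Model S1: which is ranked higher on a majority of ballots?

Ballots ranking Model U above Model S1: 4 + 6 + 4 = 14.
Ballots ranking Model S1 above Model U: 25 − 14 = 11.
Model U wins the head-to-head 14–11.

Model U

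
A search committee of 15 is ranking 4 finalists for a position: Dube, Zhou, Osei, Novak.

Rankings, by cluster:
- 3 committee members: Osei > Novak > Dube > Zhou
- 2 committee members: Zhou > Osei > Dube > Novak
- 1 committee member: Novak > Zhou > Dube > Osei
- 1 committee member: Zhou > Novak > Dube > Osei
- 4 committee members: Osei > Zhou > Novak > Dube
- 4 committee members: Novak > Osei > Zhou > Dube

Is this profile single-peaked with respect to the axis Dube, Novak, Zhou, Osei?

Axis positions: Dube=1, Novak=2, Zhou=3, Osei=4.
Cluster 1: ranking walks positions 4-2-1-3; Novak is ranked above Zhou even though Zhou lies between Novak and the peak Osei on the axis — preferences dip and rise again. Not single-peaked.
Cluster 2: ranking walks positions 3-4-1-2; Dube is ranked above Novak even though Novak lies between Dube and the peak Zhou on the axis — preferences dip and rise again. Not single-peaked.
Cluster 3 (peak Novak at position 2): ranking walks positions 2-3-1-4, expanding outward from the peak — single-peaked.
Cluster 4 (peak Zhou at position 3): ranking walks positions 3-2-1-4, expanding outward from the peak — single-peaked.
Cluster 5 (peak Osei at position 4): ranking walks positions 4-3-2-1, expanding outward from the peak — single-peaked.
Cluster 6: ranking walks positions 2-4-3-1; Osei is ranked above Zhou even though Zhou lies between Osei and the peak Novak on the axis — preferences dip and rise again. Not single-peaked.
Cluster 1 violates single-peakedness, so the profile is not single-peaked on this axis.

no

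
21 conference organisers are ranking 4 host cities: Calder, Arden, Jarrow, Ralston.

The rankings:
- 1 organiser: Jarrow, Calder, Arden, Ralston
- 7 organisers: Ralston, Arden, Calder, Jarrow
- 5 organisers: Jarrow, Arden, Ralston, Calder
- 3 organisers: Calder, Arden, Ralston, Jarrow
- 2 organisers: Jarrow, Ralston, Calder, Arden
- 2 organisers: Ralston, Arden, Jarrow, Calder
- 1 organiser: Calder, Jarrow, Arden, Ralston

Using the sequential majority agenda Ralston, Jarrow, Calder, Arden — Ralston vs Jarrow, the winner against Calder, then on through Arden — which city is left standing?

Ralston

Round 1: Ralston vs Jarrow — 12–9, Ralston advances.
Round 2: Ralston vs Calder — 16–5, Ralston advances.
Round 3: Ralston vs Arden — 11–10, Ralston advances.
Ralston survives the agenda.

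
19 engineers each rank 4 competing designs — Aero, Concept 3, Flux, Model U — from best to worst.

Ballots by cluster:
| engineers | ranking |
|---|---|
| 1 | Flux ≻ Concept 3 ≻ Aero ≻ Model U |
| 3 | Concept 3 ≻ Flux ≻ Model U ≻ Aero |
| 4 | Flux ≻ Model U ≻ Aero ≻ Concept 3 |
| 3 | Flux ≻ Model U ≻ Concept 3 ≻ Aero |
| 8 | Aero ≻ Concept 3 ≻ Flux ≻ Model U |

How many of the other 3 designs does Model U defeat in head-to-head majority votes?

Model U against each rival (19 engineers):
Model U vs Aero: Model U, 10–9.
Model U vs Concept 3: Concept 3 wins 12–7.
Model U vs Flux: Flux, 19–0.
Model U beats Aero; loses to Concept 3, Flux — 1 pairwise win.

1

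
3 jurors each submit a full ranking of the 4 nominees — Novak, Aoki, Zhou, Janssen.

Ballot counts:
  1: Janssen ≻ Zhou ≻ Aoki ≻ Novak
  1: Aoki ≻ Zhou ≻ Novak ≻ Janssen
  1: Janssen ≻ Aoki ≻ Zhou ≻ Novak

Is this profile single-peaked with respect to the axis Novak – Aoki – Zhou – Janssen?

no

Axis positions: Novak=1, Aoki=2, Zhou=3, Janssen=4.
Type 1 (peak Janssen at position 4): ranking walks positions 4-3-2-1, expanding outward from the peak — single-peaked.
Type 2 (peak Aoki at position 2): ranking walks positions 2-3-1-4, expanding outward from the peak — single-peaked.
Type 3: ranking walks positions 4-2-3-1; Aoki is ranked above Zhou even though Zhou lies between Aoki and the peak Janssen on the axis — preferences dip and rise again. Not single-peaked.
Type 3 violates single-peakedness, so the profile is not single-peaked on this axis.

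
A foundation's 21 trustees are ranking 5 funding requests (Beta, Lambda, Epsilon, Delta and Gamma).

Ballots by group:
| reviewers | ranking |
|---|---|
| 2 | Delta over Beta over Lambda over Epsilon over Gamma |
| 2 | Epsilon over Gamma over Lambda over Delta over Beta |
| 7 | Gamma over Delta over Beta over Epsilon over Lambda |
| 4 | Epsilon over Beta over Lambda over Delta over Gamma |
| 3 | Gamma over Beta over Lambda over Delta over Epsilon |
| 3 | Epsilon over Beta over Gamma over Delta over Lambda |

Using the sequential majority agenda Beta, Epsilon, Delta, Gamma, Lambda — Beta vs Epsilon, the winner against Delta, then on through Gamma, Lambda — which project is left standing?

Gamma

Round 1: Beta vs Epsilon — 12–9, Beta advances.
Round 2: Beta vs Delta — 10–11, Delta advances.
Round 3: Delta vs Gamma — 6–15, Gamma advances.
Round 4: Gamma vs Lambda — 15–6, Gamma advances.
The agenda winner is Gamma.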